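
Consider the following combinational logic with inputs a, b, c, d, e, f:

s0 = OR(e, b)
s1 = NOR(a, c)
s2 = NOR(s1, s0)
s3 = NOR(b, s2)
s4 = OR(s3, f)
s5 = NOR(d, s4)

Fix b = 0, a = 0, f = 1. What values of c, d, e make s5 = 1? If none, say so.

no solution exists

With b = 0, a = 0, f = 1 fixed, none of the 8 settings of c, d, e give s5 = 1.
For example, with c=0, d=1, e=0:
s0 = OR(e, b) = OR(0, 0) = 0
s1 = NOR(a, c) = NOR(0, 0) = 1
s2 = NOR(s1, s0) = NOR(1, 0) = 0
s3 = NOR(b, s2) = NOR(0, 0) = 1
s4 = OR(s3, f) = OR(1, 1) = 1
s5 = NOR(d, s4) = NOR(1, 1) = 0
giving s5 = 0 ≠ 1.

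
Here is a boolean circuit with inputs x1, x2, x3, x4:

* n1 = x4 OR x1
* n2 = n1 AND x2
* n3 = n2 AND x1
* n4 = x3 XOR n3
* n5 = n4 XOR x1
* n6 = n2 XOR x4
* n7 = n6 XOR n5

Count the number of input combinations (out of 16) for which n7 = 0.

n7 = n6 XOR n5 must be 0, so n6 and n5 are equal.
Enumerating the 16 input combinations, 8 give n7 = 0 and 8 give n7 = 1.

8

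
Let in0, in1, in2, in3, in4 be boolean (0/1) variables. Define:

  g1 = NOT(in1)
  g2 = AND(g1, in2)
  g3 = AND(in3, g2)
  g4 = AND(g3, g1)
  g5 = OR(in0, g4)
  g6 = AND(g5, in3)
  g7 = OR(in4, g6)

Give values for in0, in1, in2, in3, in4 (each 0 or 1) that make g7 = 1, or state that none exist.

in0=1, in1=1, in2=0, in3=1, in4=0

g7 = OR(in4, g6) must be 1, so at least one of in4, g6 is 1.
Check with in0=1, in1=1, in2=0, in3=1, in4=0:
g1 = NOT(in1) = NOT 1 = 0
g2 = AND(g1, in2) = AND(0, 0) = 0
g3 = AND(in3, g2) = AND(1, 0) = 0
g4 = AND(g3, g1) = AND(0, 0) = 0
g5 = OR(in0, g4) = OR(1, 0) = 1
g6 = AND(g5, in3) = AND(1, 1) = 1
g7 = OR(in4, g6) = OR(0, 1) = 1
So g7 = 1 as required.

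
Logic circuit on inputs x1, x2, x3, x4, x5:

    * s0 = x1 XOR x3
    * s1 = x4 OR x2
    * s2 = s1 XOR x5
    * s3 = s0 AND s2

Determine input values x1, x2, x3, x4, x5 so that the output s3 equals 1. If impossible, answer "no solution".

x1=1, x2=1, x3=0, x4=1, x5=0

Check with x1=1, x2=1, x3=0, x4=1, x5=0:
s0 = x1 XOR x3 = 1 XOR 0 = 1
s1 = x4 OR x2 = 1 OR 1 = 1
s2 = s1 XOR x5 = 1 XOR 0 = 1
s3 = s0 AND s2 = 1 AND 1 = 1
So s3 = 1 as required.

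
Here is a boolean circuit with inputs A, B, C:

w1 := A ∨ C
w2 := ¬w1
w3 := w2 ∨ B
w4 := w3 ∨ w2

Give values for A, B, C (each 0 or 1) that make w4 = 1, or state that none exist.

A=1, B=1, C=0

w4 = w3 ∨ w2 must be 1, so at least one of w3, w2 is 1.
Check with A=1, B=1, C=0:
w1 = A ∨ C = 1 ∨ 0 = 1
w2 = ¬w1 = ¬1 = 0
w3 = w2 ∨ B = 0 ∨ 1 = 1
w4 = w3 ∨ w2 = 1 ∨ 0 = 1
So w4 = 1 as required.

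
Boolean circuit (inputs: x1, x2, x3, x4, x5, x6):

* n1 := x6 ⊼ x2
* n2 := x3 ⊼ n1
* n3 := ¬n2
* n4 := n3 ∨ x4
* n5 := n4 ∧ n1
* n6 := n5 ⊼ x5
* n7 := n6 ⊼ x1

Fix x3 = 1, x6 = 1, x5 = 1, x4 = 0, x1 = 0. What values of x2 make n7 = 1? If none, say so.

n7 = n6 ⊼ x1 must be 1, so at least one of n6, x1 is 0.
Check with x3 = 1, x6 = 1, x5 = 1, x4 = 0, x1 = 0 and x2=1:
n1 = x6 ⊼ x2 = 1 ⊼ 1 = 0
n2 = x3 ⊼ n1 = 1 ⊼ 0 = 1
n3 = ¬n2 = ¬1 = 0
n4 = n3 ∨ x4 = 0 ∨ 0 = 0
n5 = n4 ∧ n1 = 0 ∧ 0 = 0
n6 = n5 ⊼ x5 = 0 ⊼ 1 = 1
n7 = n6 ⊼ x1 = 1 ⊼ 0 = 1
So n7 = 1.

x2=1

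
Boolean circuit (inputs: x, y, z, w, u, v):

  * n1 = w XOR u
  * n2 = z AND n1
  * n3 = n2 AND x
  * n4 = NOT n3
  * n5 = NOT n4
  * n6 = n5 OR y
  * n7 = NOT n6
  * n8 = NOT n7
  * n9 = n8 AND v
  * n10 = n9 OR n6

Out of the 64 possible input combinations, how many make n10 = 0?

n10 = n9 OR n6 must be 0, so both n9 = 0 and n6 = 0.
Enumerating the 64 input combinations, 28 give n10 = 0 and 36 give n10 = 1.

28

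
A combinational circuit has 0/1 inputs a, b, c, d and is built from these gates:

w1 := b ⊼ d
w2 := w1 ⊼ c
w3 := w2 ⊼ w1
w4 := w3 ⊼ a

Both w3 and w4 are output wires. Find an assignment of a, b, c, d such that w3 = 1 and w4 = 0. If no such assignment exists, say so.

a=1 b=0 c=1 d=1

Check with a=1 b=0 c=1 d=1:
w1 = b ⊼ d = 0 ⊼ 1 = 1
w2 = w1 ⊼ c = 1 ⊼ 1 = 0
w3 = w2 ⊼ w1 = 0 ⊼ 1 = 1
w4 = w3 ⊼ a = 1 ⊼ 1 = 0
So w3 = 1 and w4 = 0.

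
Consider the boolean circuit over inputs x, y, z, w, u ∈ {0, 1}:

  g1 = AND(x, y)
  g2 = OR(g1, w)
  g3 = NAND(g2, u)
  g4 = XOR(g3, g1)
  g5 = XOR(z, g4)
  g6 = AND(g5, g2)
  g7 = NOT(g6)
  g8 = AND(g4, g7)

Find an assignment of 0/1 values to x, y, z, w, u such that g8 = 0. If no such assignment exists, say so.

Check with x=0 y=1 z=0 w=1 u=1:
g1 = AND(x, y) = AND(0, 1) = 0
g2 = OR(g1, w) = OR(0, 1) = 1
g3 = NAND(g2, u) = NAND(1, 1) = 0
g4 = XOR(g3, g1) = XOR(0, 0) = 0
g5 = XOR(z, g4) = XOR(0, 0) = 0
g6 = AND(g5, g2) = AND(0, 1) = 0
g7 = NOT(g6) = NOT 0 = 1
g8 = AND(g4, g7) = AND(0, 1) = 0
So g8 = 0 as required.

x=0 y=1 z=0 w=1 u=1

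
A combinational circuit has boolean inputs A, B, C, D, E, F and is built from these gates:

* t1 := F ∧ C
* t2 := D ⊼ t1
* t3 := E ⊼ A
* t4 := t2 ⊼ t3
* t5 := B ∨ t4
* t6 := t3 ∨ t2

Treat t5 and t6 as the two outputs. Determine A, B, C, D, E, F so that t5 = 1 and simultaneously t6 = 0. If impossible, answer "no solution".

Check with A=1, B=0, C=1, D=1, E=1, F=1:
t1 = F ∧ C = 1 ∧ 1 = 1
t2 = D ⊼ t1 = 1 ⊼ 1 = 0
t3 = E ⊼ A = 1 ⊼ 1 = 0
t4 = t2 ⊼ t3 = 0 ⊼ 0 = 1
t5 = B ∨ t4 = 0 ∨ 1 = 1
t6 = t3 ∨ t2 = 0 ∨ 0 = 0
So t5 = 1 and t6 = 0.

A=1, B=0, C=1, D=1, E=1, F=1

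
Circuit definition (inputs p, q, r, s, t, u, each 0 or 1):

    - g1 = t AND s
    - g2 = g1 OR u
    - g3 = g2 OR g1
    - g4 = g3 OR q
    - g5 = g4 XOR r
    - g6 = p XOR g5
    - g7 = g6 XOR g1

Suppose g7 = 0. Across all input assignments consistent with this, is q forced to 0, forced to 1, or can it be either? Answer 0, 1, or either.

either

Both values of q occur among assignments with g7 = 0:
  q=0: p=0, q=0, r=0, s=0, t=0, u=0
  q=1: p=0, q=1, r=0, s=1, t=1, u=0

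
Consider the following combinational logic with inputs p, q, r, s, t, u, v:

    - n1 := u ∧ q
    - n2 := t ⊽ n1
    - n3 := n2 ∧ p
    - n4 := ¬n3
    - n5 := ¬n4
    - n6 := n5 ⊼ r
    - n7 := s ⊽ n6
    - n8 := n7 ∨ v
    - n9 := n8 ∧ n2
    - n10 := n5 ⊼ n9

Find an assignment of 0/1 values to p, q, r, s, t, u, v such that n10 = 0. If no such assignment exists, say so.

p=1 q=1 r=1 s=0 t=0 u=0 v=1

Check with p=1 q=1 r=1 s=0 t=0 u=0 v=1:
n1 = u ∧ q = 0 ∧ 1 = 0
n2 = t ⊽ n1 = 0 ⊽ 0 = 1
n3 = n2 ∧ p = 1 ∧ 1 = 1
n4 = ¬n3 = ¬1 = 0
n5 = ¬n4 = ¬0 = 1
n6 = n5 ⊼ r = 1 ⊼ 1 = 0
n7 = s ⊽ n6 = 0 ⊽ 0 = 1
n8 = n7 ∨ v = 1 ∨ 1 = 1
n9 = n8 ∧ n2 = 1 ∧ 1 = 1
n10 = n5 ⊼ n9 = 1 ⊼ 1 = 0
So n10 = 0 as required.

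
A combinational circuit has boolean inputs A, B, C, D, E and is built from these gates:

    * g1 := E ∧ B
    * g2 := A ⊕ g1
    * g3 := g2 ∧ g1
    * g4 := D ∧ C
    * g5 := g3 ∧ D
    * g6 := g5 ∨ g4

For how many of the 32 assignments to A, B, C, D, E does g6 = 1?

9

g6 = g5 ∨ g4 must be 1, so at least one of g5, g4 is 1.
Enumerating the 32 input combinations, 9 give g6 = 1 and 23 give g6 = 0.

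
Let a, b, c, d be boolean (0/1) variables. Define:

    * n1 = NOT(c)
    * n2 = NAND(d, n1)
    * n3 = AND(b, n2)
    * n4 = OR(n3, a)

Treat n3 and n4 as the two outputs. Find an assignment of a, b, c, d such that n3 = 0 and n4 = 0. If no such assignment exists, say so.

a=0 b=0 c=1 d=0

Check with a=0 b=0 c=1 d=0:
n1 = NOT(c) = NOT 1 = 0
n2 = NAND(d, n1) = NAND(0, 0) = 1
n3 = AND(b, n2) = AND(0, 1) = 0
n4 = OR(n3, a) = OR(0, 0) = 0
So n3 = 0 and n4 = 0.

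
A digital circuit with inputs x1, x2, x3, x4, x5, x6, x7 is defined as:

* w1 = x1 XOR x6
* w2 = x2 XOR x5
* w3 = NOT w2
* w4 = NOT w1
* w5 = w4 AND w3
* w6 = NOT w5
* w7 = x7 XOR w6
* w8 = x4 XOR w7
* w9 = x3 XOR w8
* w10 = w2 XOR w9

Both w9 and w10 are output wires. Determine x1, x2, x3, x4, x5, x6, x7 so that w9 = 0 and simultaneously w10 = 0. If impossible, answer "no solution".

x1=0, x2=0, x3=1, x4=0, x5=0, x6=0, x7=1

Check with x1=0, x2=0, x3=1, x4=0, x5=0, x6=0, x7=1:
w1 = x1 XOR x6 = 0 XOR 0 = 0
w2 = x2 XOR x5 = 0 XOR 0 = 0
w3 = NOT w2 = NOT 0 = 1
w4 = NOT w1 = NOT 0 = 1
w5 = w4 AND w3 = 1 AND 1 = 1
w6 = NOT w5 = NOT 1 = 0
w7 = x7 XOR w6 = 1 XOR 0 = 1
w8 = x4 XOR w7 = 0 XOR 1 = 1
w9 = x3 XOR w8 = 1 XOR 1 = 0
w10 = w2 XOR w9 = 0 XOR 0 = 0
So w9 = 0 and w10 = 0.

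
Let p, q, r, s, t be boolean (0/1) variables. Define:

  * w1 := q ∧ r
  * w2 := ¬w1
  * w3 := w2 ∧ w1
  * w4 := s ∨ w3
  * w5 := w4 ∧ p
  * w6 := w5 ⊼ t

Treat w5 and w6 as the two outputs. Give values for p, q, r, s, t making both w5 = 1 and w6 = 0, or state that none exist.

p=1 q=1 r=1 s=1 t=1

Check with p=1 q=1 r=1 s=1 t=1:
w1 = q ∧ r = 1 ∧ 1 = 1
w2 = ¬w1 = ¬1 = 0
w3 = w2 ∧ w1 = 0 ∧ 1 = 0
w4 = s ∨ w3 = 1 ∨ 0 = 1
w5 = w4 ∧ p = 1 ∧ 1 = 1
w6 = w5 ⊼ t = 1 ⊼ 1 = 0
So w5 = 1 and w6 = 0.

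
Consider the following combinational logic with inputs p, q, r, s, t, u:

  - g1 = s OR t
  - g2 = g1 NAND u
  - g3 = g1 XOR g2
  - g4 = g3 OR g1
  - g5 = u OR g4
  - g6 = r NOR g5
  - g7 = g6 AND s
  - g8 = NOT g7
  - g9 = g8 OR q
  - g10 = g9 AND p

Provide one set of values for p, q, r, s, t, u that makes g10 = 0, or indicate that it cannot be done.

g10 = g9 AND p must be 0, so at least one of g9, p is 0.
Check with p=0 q=0 r=0 s=1 t=0 u=0:
g1 = s OR t = 1 OR 0 = 1
g2 = g1 NAND u = 1 NAND 0 = 1
g3 = g1 XOR g2 = 1 XOR 1 = 0
g4 = g3 OR g1 = 0 OR 1 = 1
g5 = u OR g4 = 0 OR 1 = 1
g6 = r NOR g5 = 0 NOR 1 = 0
g7 = g6 AND s = 0 AND 1 = 0
g8 = NOT g7 = NOT 0 = 1
g9 = g8 OR q = 1 OR 0 = 1
g10 = g9 AND p = 1 AND 0 = 0
So g10 = 0 as required.

p=0 q=0 r=0 s=1 t=0 u=0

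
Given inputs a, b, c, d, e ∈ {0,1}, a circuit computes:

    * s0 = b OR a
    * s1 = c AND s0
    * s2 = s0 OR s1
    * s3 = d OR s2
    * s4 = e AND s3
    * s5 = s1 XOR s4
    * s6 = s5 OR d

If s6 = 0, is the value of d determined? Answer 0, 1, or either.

s6 = s5 OR d must be 0, so both s5 = 0 and d = 0.
s5 = s1 XOR s4 must be 0, so s1 and s4 are equal.
Every assignment with s6 = 0 has d = 0; there are 10 such assignment(s).

0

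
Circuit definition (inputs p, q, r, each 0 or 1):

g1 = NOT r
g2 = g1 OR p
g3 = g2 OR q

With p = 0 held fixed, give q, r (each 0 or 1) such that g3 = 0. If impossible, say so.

q=0, r=1

Check with p = 0 and q=0, r=1:
g1 = NOT r = NOT 1 = 0
g2 = g1 OR p = 0 OR 0 = 0
g3 = g2 OR q = 0 OR 0 = 0
So g3 = 0.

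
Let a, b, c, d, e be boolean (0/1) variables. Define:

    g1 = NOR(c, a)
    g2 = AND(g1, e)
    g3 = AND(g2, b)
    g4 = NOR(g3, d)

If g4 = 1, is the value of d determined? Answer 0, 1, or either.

0

g4 = NOR(g3, d) must be 1, so both g3 = 0 and d = 0.
g3 = AND(g2, b) must be 0, so at least one of g2, b is 0.
Every assignment with g4 = 1 has d = 0; there are 15 such assignment(s).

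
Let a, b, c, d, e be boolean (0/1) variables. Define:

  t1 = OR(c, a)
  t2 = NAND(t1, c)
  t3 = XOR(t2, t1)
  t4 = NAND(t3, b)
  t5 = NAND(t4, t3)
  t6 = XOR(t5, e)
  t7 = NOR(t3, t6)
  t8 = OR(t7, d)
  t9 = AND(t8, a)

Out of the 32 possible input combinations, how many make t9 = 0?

t9 = AND(t8, a) must be 0, so at least one of t8, a is 0.
Enumerating the 32 input combinations, 22 give t9 = 0 and 10 give t9 = 1.

22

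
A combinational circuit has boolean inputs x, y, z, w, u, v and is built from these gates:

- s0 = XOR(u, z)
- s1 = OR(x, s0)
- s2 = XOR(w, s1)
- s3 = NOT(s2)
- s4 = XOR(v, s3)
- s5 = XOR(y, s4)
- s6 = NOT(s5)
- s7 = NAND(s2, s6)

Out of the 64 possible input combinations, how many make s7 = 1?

s7 = NAND(s2, s6) must be 1, so at least one of s2, s6 is 0.
Enumerating the 64 input combinations, 48 give s7 = 1 and 16 give s7 = 0.

48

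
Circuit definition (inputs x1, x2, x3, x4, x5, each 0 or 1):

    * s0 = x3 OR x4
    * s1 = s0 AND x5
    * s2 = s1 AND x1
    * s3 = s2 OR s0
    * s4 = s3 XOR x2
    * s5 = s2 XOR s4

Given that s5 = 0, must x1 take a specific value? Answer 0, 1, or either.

Both values of x1 occur among assignments with s5 = 0:
  x1=0: x1=0, x2=0, x3=0, x4=0, x5=0
  x1=1: x1=1, x2=0, x3=0, x4=0, x5=0

either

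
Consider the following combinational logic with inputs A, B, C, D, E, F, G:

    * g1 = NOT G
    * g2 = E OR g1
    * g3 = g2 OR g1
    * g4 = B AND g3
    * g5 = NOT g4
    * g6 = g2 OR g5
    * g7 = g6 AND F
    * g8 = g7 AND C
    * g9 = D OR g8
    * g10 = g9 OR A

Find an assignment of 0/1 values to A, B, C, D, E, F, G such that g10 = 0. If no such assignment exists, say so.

g10 = g9 OR A must be 0, so both g9 = 0 and A = 0.
g9 = D OR g8 must be 0, so both D = 0 and g8 = 0.
Check with A=0 B=0 C=1 D=0 E=0 F=0 G=1:
g1 = NOT G = NOT 1 = 0
g2 = E OR g1 = 0 OR 0 = 0
g3 = g2 OR g1 = 0 OR 0 = 0
g4 = B AND g3 = 0 AND 0 = 0
g5 = NOT g4 = NOT 0 = 1
g6 = g2 OR g5 = 0 OR 1 = 1
g7 = g6 AND F = 1 AND 0 = 0
g8 = g7 AND C = 0 AND 1 = 0
g9 = D OR g8 = 0 OR 0 = 0
g10 = g9 OR A = 0 OR 0 = 0
So g10 = 0 as required.

A=0 B=0 C=1 D=0 E=0 F=0 G=1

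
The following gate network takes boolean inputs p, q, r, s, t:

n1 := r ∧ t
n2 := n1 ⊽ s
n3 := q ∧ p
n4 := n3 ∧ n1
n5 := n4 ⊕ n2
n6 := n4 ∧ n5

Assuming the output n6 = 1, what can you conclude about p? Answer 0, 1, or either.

n6 = n4 ∧ n5 must be 1, so both n4 = 1 and n5 = 1.
n4 = n3 ∧ n1 must be 1, so both n3 = 1 and n1 = 1.
Every assignment with n6 = 1 has p = 1; there are 2 such assignment(s).
  p=1, q=1, r=1, s=0, t=1
  p=1, q=1, r=1, s=1, t=1

1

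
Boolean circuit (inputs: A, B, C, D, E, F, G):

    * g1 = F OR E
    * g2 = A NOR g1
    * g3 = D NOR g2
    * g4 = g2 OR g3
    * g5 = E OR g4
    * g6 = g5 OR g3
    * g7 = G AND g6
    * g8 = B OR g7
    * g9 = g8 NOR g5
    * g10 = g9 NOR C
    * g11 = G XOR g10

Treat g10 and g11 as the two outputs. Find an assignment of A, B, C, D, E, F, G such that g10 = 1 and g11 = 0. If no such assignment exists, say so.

A=1 B=0 C=0 D=1 E=1 F=0 G=1

Check with A=1 B=0 C=0 D=1 E=1 F=0 G=1:
g1 = F OR E = 0 OR 1 = 1
g2 = A NOR g1 = 1 NOR 1 = 0
g3 = D NOR g2 = 1 NOR 0 = 0
g4 = g2 OR g3 = 0 OR 0 = 0
g5 = E OR g4 = 1 OR 0 = 1
g6 = g5 OR g3 = 1 OR 0 = 1
g7 = G AND g6 = 1 AND 1 = 1
g8 = B OR g7 = 0 OR 1 = 1
g9 = g8 NOR g5 = 1 NOR 1 = 0
g10 = g9 NOR C = 0 NOR 0 = 1
g11 = G XOR g10 = 1 XOR 1 = 0
So g10 = 1 and g11 = 0.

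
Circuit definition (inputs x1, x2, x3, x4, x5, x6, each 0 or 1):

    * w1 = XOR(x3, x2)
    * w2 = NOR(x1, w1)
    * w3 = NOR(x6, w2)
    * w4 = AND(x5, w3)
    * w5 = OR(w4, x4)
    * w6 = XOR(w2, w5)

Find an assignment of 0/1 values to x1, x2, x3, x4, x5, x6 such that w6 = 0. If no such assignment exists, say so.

x1=0, x2=0, x3=1, x4=0, x5=1, x6=1

Check with x1=0, x2=0, x3=1, x4=0, x5=1, x6=1:
w1 = XOR(x3, x2) = XOR(1, 0) = 1
w2 = NOR(x1, w1) = NOR(0, 1) = 0
w3 = NOR(x6, w2) = NOR(1, 0) = 0
w4 = AND(x5, w3) = AND(1, 0) = 0
w5 = OR(w4, x4) = OR(0, 0) = 0
w6 = XOR(w2, w5) = XOR(0, 0) = 0
So w6 = 0 as required.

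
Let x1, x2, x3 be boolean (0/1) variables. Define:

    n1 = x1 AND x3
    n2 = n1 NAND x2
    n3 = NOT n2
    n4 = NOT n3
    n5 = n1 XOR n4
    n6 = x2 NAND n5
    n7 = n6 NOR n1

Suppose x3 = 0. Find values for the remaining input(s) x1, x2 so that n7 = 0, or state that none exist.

Check with x3 = 0 and x1=1, x2=0:
n1 = x1 AND x3 = 1 AND 0 = 0
n2 = n1 NAND x2 = 0 NAND 0 = 1
n3 = NOT n2 = NOT 1 = 0
n4 = NOT n3 = NOT 0 = 1
n5 = n1 XOR n4 = 0 XOR 1 = 1
n6 = x2 NAND n5 = 0 NAND 1 = 1
n7 = n6 NOR n1 = 1 NOR 0 = 0
So n7 = 0.

x1=1, x2=0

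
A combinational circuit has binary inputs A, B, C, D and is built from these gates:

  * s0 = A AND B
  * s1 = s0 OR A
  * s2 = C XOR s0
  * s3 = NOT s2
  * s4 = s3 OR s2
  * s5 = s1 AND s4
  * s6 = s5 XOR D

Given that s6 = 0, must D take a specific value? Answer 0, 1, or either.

Both values of D occur among assignments with s6 = 0:
  D=0: A=0, B=0, C=0, D=0
  D=1: A=1, B=0, C=0, D=1

either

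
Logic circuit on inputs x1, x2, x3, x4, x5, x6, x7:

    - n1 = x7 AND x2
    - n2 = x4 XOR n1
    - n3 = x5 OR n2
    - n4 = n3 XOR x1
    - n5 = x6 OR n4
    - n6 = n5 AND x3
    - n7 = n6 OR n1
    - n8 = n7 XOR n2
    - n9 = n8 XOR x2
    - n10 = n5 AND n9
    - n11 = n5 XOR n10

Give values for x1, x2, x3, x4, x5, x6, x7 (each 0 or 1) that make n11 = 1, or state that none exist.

x1=1, x2=0, x3=0, x4=0, x5=0, x6=0, x7=1

Check with x1=1, x2=0, x3=0, x4=0, x5=0, x6=0, x7=1:
n1 = x7 AND x2 = 1 AND 0 = 0
n2 = x4 XOR n1 = 0 XOR 0 = 0
n3 = x5 OR n2 = 0 OR 0 = 0
n4 = n3 XOR x1 = 0 XOR 1 = 1
n5 = x6 OR n4 = 0 OR 1 = 1
n6 = n5 AND x3 = 1 AND 0 = 0
n7 = n6 OR n1 = 0 OR 0 = 0
n8 = n7 XOR n2 = 0 XOR 0 = 0
n9 = n8 XOR x2 = 0 XOR 0 = 0
n10 = n5 AND n9 = 1 AND 0 = 0
n11 = n5 XOR n10 = 1 XOR 0 = 1
So n11 = 1 as required.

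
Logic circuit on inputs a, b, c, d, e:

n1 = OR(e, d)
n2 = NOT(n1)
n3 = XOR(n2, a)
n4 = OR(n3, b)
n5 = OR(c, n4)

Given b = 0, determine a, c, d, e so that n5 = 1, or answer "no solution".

n5 = OR(c, n4) must be 1, so at least one of c, n4 is 1.
Check with b = 0 and a=1, c=0, d=1, e=1:
n1 = OR(e, d) = OR(1, 1) = 1
n2 = NOT(n1) = NOT 1 = 0
n3 = XOR(n2, a) = XOR(0, 1) = 1
n4 = OR(n3, b) = OR(1, 0) = 1
n5 = OR(c, n4) = OR(0, 1) = 1
So n5 = 1.

a=1, c=0, d=1, e=1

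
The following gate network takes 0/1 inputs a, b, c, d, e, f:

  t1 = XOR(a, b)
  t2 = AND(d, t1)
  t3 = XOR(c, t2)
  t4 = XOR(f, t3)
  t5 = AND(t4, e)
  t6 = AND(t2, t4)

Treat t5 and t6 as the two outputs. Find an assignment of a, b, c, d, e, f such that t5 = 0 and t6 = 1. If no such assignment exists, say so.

Check with a=1 b=0 c=1 d=1 e=0 f=1:
t1 = XOR(a, b) = XOR(1, 0) = 1
t2 = AND(d, t1) = AND(1, 1) = 1
t3 = XOR(c, t2) = XOR(1, 1) = 0
t4 = XOR(f, t3) = XOR(1, 0) = 1
t5 = AND(t4, e) = AND(1, 0) = 0
t6 = AND(t2, t4) = AND(1, 1) = 1
So t5 = 0 and t6 = 1.

a=1 b=0 c=1 d=1 e=0 f=1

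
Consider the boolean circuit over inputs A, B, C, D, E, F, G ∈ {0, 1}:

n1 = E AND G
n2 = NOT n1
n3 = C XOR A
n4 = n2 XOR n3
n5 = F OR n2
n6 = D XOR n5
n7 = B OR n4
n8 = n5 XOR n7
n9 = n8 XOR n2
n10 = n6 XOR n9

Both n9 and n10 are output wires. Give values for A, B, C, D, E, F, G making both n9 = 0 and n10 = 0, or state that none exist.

Check with A=1, B=0, C=0, D=1, E=1, F=1, G=0:
n1 = E AND G = 1 AND 0 = 0
n2 = NOT n1 = NOT 0 = 1
n3 = C XOR A = 0 XOR 1 = 1
n4 = n2 XOR n3 = 1 XOR 1 = 0
n5 = F OR n2 = 1 OR 1 = 1
n6 = D XOR n5 = 1 XOR 1 = 0
n7 = B OR n4 = 0 OR 0 = 0
n8 = n5 XOR n7 = 1 XOR 0 = 1
n9 = n8 XOR n2 = 1 XOR 1 = 0
n10 = n6 XOR n9 = 0 XOR 0 = 0
So n9 = 0 and n10 = 0.

A=1, B=0, C=0, D=1, E=1, F=1, G=0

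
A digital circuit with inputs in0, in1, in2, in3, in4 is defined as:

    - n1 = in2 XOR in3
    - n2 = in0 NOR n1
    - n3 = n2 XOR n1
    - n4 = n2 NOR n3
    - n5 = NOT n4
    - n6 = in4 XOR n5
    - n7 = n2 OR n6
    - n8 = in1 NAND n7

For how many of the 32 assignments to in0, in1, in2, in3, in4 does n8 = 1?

22

n8 = in1 NAND n7 must be 1, so at least one of in1, n7 is 0.
Enumerating the 32 input combinations, 22 give n8 = 1 and 10 give n8 = 0.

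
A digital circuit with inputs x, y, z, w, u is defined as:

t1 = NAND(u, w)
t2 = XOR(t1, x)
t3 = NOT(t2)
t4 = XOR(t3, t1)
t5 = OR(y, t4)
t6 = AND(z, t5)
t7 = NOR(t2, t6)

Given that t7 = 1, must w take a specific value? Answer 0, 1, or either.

either

Both values of w occur among assignments with t7 = 1:
  w=0: x=1, y=0, z=0, w=0, u=0
  w=1: x=0, y=0, z=0, w=1, u=1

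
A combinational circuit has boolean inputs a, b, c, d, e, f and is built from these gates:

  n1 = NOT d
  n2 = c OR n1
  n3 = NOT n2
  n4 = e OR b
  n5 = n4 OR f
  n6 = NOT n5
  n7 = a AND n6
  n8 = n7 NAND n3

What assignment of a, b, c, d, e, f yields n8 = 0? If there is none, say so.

n8 = n7 NAND n3 must be 0, so both n7 = 1 and n3 = 1.
n7 = a AND n6 must be 1, so both a = 1 and n6 = 1.
Check with a=1, b=0, c=0, d=1, e=0, f=0:
n1 = NOT d = NOT 1 = 0
n2 = c OR n1 = 0 OR 0 = 0
n3 = NOT n2 = NOT 0 = 1
n4 = e OR b = 0 OR 0 = 0
n5 = n4 OR f = 0 OR 0 = 0
n6 = NOT n5 = NOT 0 = 1
n7 = a AND n6 = 1 AND 1 = 1
n8 = n7 NAND n3 = 1 NAND 1 = 0
So n8 = 0 as required.

a=1, b=0, c=0, d=1, e=0, f=0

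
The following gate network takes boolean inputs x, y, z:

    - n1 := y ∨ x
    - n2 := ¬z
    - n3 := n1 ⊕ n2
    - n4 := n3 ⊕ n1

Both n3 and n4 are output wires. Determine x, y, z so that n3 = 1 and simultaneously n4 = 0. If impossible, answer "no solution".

Check with x=0, y=1, z=1:
n1 = y ∨ x = 1 ∨ 0 = 1
n2 = ¬z = ¬1 = 0
n3 = n1 ⊕ n2 = 1 ⊕ 0 = 1
n4 = n3 ⊕ n1 = 1 ⊕ 1 = 0
So n3 = 1 and n4 = 0.

x=0, y=1, z=1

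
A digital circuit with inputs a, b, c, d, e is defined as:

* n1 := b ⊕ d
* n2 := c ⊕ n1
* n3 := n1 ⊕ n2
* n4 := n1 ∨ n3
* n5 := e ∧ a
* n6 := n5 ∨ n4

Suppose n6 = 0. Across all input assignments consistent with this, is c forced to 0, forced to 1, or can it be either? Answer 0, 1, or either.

0

n6 = n5 ∨ n4 must be 0, so both n5 = 0 and n4 = 0.
n5 = e ∧ a must be 0, so at least one of e, a is 0.
Every assignment with n6 = 0 has c = 0; there are 6 such assignment(s).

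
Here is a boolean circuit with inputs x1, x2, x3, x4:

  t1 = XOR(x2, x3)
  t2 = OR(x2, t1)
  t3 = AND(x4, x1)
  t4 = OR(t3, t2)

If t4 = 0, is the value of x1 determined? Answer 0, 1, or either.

either

Both values of x1 occur among assignments with t4 = 0:
  x1=0: x1=0, x2=0, x3=0, x4=0
  x1=1: x1=1, x2=0, x3=0, x4=0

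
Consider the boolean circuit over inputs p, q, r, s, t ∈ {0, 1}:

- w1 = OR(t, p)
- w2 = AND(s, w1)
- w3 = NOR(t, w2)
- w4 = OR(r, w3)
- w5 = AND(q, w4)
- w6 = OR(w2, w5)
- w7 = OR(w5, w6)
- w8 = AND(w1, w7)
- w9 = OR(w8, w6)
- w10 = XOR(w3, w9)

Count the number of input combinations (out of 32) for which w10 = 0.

w10 = XOR(w3, w9) must be 0, so w3 and w9 are equal.
Enumerating the 32 input combinations, 12 give w10 = 0 and 20 give w10 = 1.

12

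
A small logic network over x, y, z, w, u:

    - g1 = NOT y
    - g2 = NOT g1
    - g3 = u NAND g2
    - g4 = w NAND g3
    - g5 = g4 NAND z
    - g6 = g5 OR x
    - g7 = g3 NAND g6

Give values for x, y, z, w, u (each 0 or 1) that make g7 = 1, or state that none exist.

x=0, y=0, z=1, w=0, u=1

Check with x=0, y=0, z=1, w=0, u=1:
g1 = NOT y = NOT 0 = 1
g2 = NOT g1 = NOT 1 = 0
g3 = u NAND g2 = 1 NAND 0 = 1
g4 = w NAND g3 = 0 NAND 1 = 1
g5 = g4 NAND z = 1 NAND 1 = 0
g6 = g5 OR x = 0 OR 0 = 0
g7 = g3 NAND g6 = 1 NAND 0 = 1
So g7 = 1 as required.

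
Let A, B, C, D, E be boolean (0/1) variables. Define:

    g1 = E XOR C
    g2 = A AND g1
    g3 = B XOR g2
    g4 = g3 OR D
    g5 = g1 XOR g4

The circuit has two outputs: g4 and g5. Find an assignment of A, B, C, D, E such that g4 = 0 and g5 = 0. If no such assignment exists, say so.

Check with A=0 B=0 C=1 D=0 E=1:
g1 = E XOR C = 1 XOR 1 = 0
g2 = A AND g1 = 0 AND 0 = 0
g3 = B XOR g2 = 0 XOR 0 = 0
g4 = g3 OR D = 0 OR 0 = 0
g5 = g1 XOR g4 = 0 XOR 0 = 0
So g4 = 0 and g5 = 0.

A=0 B=0 C=1 D=0 E=1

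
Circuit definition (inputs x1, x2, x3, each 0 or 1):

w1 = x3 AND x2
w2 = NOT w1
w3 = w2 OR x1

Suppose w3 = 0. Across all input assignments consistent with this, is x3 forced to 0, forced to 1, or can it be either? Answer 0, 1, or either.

w3 = w2 OR x1 must be 0, so both w2 = 0 and x1 = 0.
Every assignment with w3 = 0 has x3 = 1; there are 1 such assignment(s).
  x1=0, x2=1, x3=1

1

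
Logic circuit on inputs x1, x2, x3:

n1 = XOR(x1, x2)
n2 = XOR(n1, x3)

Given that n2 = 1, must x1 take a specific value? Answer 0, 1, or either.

Both values of x1 occur among assignments with n2 = 1:
  x1=0: x1=0, x2=0, x3=1
  x1=1: x1=1, x2=0, x3=0

either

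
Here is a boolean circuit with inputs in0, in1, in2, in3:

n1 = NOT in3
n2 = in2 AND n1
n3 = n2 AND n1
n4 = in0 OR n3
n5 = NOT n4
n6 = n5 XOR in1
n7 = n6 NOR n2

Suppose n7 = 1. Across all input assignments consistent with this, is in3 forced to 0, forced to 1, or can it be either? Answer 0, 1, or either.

either

Both values of in3 occur among assignments with n7 = 1:
  in3=0: in0=0, in1=1, in2=0, in3=0
  in3=1: in0=0, in1=1, in2=0, in3=1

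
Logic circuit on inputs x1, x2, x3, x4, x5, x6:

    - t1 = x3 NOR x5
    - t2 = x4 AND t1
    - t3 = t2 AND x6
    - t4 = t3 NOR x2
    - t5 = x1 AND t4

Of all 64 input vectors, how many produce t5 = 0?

49

t5 = x1 AND t4 must be 0, so at least one of x1, t4 is 0.
Enumerating the 64 input combinations, 49 give t5 = 0 and 15 give t5 = 1.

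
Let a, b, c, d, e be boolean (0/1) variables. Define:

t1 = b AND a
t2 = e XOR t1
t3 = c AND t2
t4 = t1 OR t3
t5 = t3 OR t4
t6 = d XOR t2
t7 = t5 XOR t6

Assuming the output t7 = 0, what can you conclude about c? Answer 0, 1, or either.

Both values of c occur among assignments with t7 = 0:
  c=0: a=0, b=0, c=0, d=0, e=0
  c=1: a=0, b=0, c=1, d=0, e=0

either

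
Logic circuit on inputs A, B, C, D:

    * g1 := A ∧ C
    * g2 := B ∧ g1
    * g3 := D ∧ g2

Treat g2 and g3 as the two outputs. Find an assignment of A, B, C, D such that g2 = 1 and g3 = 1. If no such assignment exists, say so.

A=1, B=1, C=1, D=1

Check with A=1, B=1, C=1, D=1:
g1 = A ∧ C = 1 ∧ 1 = 1
g2 = B ∧ g1 = 1 ∧ 1 = 1
g3 = D ∧ g2 = 1 ∧ 1 = 1
So g2 = 1 and g3 = 1.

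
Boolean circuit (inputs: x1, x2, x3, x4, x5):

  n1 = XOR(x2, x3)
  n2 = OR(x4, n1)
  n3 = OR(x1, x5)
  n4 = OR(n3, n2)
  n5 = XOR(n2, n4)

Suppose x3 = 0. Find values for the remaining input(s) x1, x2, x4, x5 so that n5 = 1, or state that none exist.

n5 = XOR(n2, n4) must be 1, so n2 and n4 differ.
Check with x3 = 0 and x1=1, x2=0, x4=0, x5=0:
n1 = XOR(x2, x3) = XOR(0, 0) = 0
n2 = OR(x4, n1) = OR(0, 0) = 0
n3 = OR(x1, x5) = OR(1, 0) = 1
n4 = OR(n3, n2) = OR(1, 0) = 1
n5 = XOR(n2, n4) = XOR(0, 1) = 1
So n5 = 1.

x1=1, x2=0, x4=0, x5=0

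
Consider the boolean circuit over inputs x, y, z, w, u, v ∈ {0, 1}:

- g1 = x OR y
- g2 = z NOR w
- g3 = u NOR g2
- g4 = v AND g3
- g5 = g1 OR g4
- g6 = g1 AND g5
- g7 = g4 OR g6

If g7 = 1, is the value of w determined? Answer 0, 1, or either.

Both values of w occur among assignments with g7 = 1:
  w=0: x=0, y=0, z=1, w=0, u=0, v=1
  w=1: x=0, y=0, z=0, w=1, u=0, v=1

either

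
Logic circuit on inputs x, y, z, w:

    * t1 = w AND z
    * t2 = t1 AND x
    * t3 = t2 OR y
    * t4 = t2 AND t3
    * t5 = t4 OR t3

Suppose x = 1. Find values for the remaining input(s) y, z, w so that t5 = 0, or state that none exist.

Check with x = 1 and y=0, z=0, w=0:
t1 = w AND z = 0 AND 0 = 0
t2 = t1 AND x = 0 AND 1 = 0
t3 = t2 OR y = 0 OR 0 = 0
t4 = t2 AND t3 = 0 AND 0 = 0
t5 = t4 OR t3 = 0 OR 0 = 0
So t5 = 0.

y=0, z=0, w=0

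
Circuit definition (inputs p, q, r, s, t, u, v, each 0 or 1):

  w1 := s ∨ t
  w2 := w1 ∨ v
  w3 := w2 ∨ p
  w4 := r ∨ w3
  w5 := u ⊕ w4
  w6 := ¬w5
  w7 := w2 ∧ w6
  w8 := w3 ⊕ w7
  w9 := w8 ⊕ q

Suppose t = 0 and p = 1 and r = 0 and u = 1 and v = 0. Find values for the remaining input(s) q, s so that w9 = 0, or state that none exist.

Check with t = 0 and p = 1 and r = 0 and u = 1 and v = 0 and q=1, s=0:
w1 = s ∨ t = 0 ∨ 0 = 0
w2 = w1 ∨ v = 0 ∨ 0 = 0
w3 = w2 ∨ p = 0 ∨ 1 = 1
w4 = r ∨ w3 = 0 ∨ 1 = 1
w5 = u ⊕ w4 = 1 ⊕ 1 = 0
w6 = ¬w5 = ¬0 = 1
w7 = w2 ∧ w6 = 0 ∧ 1 = 0
w8 = w3 ⊕ w7 = 1 ⊕ 0 = 1
w9 = w8 ⊕ q = 1 ⊕ 1 = 0
So w9 = 0.

q=1, s=0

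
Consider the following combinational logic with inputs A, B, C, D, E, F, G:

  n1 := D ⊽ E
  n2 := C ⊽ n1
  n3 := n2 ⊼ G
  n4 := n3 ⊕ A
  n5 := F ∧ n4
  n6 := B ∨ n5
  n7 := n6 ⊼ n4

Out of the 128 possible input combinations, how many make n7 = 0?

n7 = n6 ⊼ n4 must be 0, so both n6 = 1 and n4 = 1.
n6 = B ∨ n5 must be 1, so at least one of B, n5 is 1.
Enumerating the 128 input combinations, 48 give n7 = 0 and 80 give n7 = 1.

48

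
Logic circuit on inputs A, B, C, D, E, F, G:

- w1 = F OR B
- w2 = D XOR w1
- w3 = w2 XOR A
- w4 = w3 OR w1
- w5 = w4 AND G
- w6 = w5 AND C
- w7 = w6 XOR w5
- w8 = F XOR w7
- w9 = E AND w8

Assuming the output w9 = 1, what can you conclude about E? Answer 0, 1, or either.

w9 = E AND w8 must be 1, so both E = 1 and w8 = 1.
w8 = F XOR w7 must be 1, so F and w7 differ.
Every assignment with w9 = 1 has E = 1; there are 30 such assignment(s).

1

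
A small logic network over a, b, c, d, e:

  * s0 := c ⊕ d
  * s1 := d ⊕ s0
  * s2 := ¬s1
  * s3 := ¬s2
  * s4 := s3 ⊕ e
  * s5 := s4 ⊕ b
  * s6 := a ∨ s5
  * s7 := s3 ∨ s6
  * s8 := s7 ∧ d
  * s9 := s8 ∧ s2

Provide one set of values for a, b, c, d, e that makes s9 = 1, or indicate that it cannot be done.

a=0 b=0 c=0 d=1 e=1

s9 = s8 ∧ s2 must be 1, so both s8 = 1 and s2 = 1.
s8 = s7 ∧ d must be 1, so both s7 = 1 and d = 1.
s2 = ¬s1 must be 1, so s1 = 0.
Check with a=0 b=0 c=0 d=1 e=1:
s0 = c ⊕ d = 0 ⊕ 1 = 1
s1 = d ⊕ s0 = 1 ⊕ 1 = 0
s2 = ¬s1 = ¬0 = 1
s3 = ¬s2 = ¬1 = 0
s4 = s3 ⊕ e = 0 ⊕ 1 = 1
s5 = s4 ⊕ b = 1 ⊕ 0 = 1
s6 = a ∨ s5 = 0 ∨ 1 = 1
s7 = s3 ∨ s6 = 0 ∨ 1 = 1
s8 = s7 ∧ d = 1 ∧ 1 = 1
s9 = s8 ∧ s2 = 1 ∧ 1 = 1
So s9 = 1 as required.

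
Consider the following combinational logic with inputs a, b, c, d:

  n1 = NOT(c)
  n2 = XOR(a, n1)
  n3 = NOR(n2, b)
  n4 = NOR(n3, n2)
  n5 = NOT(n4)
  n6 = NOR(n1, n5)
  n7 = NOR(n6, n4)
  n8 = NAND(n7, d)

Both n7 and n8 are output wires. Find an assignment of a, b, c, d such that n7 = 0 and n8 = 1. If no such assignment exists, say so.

a=0, b=1, c=1, d=1

Check with a=0, b=1, c=1, d=1:
n1 = NOT(c) = NOT 1 = 0
n2 = XOR(a, n1) = XOR(0, 0) = 0
n3 = NOR(n2, b) = NOR(0, 1) = 0
n4 = NOR(n3, n2) = NOR(0, 0) = 1
n5 = NOT(n4) = NOT 1 = 0
n6 = NOR(n1, n5) = NOR(0, 0) = 1
n7 = NOR(n6, n4) = NOR(1, 1) = 0
n8 = NAND(n7, d) = NAND(0, 1) = 1
So n7 = 0 and n8 = 1.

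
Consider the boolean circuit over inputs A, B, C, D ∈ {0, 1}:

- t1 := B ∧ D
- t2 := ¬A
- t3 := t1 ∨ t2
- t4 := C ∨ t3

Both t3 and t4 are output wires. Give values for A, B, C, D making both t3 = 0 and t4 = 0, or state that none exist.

Check with A=1, B=1, C=0, D=0:
t1 = B ∧ D = 1 ∧ 0 = 0
t2 = ¬A = ¬1 = 0
t3 = t1 ∨ t2 = 0 ∨ 0 = 0
t4 = C ∨ t3 = 0 ∨ 0 = 0
So t3 = 0 and t4 = 0.

A=1, B=1, C=0, D=0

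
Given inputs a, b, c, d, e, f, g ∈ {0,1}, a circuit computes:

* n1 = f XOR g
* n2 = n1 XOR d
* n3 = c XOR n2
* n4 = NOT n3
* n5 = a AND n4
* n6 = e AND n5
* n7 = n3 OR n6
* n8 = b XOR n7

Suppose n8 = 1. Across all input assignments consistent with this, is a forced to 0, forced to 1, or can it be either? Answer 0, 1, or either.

either

Both values of a occur among assignments with n8 = 1:
  a=0: a=0, b=0, c=0, d=0, e=0, f=0, g=1
  a=1: a=1, b=0, c=0, d=0, e=0, f=0, g=1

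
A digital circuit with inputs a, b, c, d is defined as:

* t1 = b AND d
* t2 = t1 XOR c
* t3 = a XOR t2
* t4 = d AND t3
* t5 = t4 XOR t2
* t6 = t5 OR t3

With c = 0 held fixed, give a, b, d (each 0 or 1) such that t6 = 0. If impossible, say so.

a=0, b=0, d=0

Check with c = 0 and a=0, b=0, d=0:
t1 = b AND d = 0 AND 0 = 0
t2 = t1 XOR c = 0 XOR 0 = 0
t3 = a XOR t2 = 0 XOR 0 = 0
t4 = d AND t3 = 0 AND 0 = 0
t5 = t4 XOR t2 = 0 XOR 0 = 0
t6 = t5 OR t3 = 0 OR 0 = 0
So t6 = 0.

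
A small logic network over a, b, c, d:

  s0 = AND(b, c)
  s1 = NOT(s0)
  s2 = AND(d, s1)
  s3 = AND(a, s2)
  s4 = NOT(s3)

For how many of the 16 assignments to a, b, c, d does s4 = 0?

3

s4 = NOT(s3) must be 0, so s3 = 1.
Satisfying assignments:
  a=1, b=0, c=0, d=1
  a=1, b=0, c=1, d=1
  a=1, b=1, c=0, d=1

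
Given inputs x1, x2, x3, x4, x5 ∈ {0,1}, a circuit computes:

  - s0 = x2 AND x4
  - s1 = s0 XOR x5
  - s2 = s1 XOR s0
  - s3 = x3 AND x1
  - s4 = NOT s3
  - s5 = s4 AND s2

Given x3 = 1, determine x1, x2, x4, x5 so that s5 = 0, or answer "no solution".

x1=1 x2=1 x4=1 x5=0

s5 = s4 AND s2 must be 0, so at least one of s4, s2 is 0.
Check with x3 = 1 and x1=1, x2=1, x4=1, x5=0:
s0 = x2 AND x4 = 1 AND 1 = 1
s1 = s0 XOR x5 = 1 XOR 0 = 1
s2 = s1 XOR s0 = 1 XOR 1 = 0
s3 = x3 AND x1 = 1 AND 1 = 1
s4 = NOT s3 = NOT 1 = 0
s5 = s4 AND s2 = 0 AND 0 = 0
So s5 = 0.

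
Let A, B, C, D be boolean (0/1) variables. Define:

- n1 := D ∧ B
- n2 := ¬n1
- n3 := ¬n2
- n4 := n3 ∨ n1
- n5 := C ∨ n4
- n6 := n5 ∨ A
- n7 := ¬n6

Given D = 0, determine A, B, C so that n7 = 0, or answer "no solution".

A=0 B=0 C=1

n7 = ¬n6 must be 0, so n6 = 1.
n6 = n5 ∨ A must be 1, so at least one of n5, A is 1.
Check with D = 0 and A=0, B=0, C=1:
n1 = D ∧ B = 0 ∧ 0 = 0
n2 = ¬n1 = ¬0 = 1
n3 = ¬n2 = ¬1 = 0
n4 = n3 ∨ n1 = 0 ∨ 0 = 0
n5 = C ∨ n4 = 1 ∨ 0 = 1
n6 = n5 ∨ A = 1 ∨ 0 = 1
n7 = ¬n6 = ¬1 = 0
So n7 = 0.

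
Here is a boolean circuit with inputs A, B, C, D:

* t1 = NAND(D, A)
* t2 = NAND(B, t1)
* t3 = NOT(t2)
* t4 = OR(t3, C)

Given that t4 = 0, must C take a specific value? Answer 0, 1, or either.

t4 = OR(t3, C) must be 0, so both t3 = 0 and C = 0.
Every assignment with t4 = 0 has C = 0; there are 5 such assignment(s).

0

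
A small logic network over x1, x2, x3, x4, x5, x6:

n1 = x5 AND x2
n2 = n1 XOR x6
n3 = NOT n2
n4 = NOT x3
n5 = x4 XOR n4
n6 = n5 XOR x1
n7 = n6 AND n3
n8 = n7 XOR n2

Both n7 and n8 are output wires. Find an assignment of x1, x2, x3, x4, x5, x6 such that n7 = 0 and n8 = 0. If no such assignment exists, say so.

x1=0, x2=0, x3=1, x4=0, x5=0, x6=0

Check with x1=0, x2=0, x3=1, x4=0, x5=0, x6=0:
n1 = x5 AND x2 = 0 AND 0 = 0
n2 = n1 XOR x6 = 0 XOR 0 = 0
n3 = NOT n2 = NOT 0 = 1
n4 = NOT x3 = NOT 1 = 0
n5 = x4 XOR n4 = 0 XOR 0 = 0
n6 = n5 XOR x1 = 0 XOR 0 = 0
n7 = n6 AND n3 = 0 AND 1 = 0
n8 = n7 XOR n2 = 0 XOR 0 = 0
So n7 = 0 and n8 = 0.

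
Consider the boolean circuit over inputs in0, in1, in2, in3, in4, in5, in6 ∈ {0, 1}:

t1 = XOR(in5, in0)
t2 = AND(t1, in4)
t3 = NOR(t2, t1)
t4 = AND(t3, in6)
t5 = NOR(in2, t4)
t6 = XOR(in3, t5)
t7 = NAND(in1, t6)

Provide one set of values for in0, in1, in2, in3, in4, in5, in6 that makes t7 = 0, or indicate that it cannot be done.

Check with in0=0 in1=1 in2=0 in3=1 in4=1 in5=0 in6=1:
t1 = XOR(in5, in0) = XOR(0, 0) = 0
t2 = AND(t1, in4) = AND(0, 1) = 0
t3 = NOR(t2, t1) = NOR(0, 0) = 1
t4 = AND(t3, in6) = AND(1, 1) = 1
t5 = NOR(in2, t4) = NOR(0, 1) = 0
t6 = XOR(in3, t5) = XOR(1, 0) = 1
t7 = NAND(in1, t6) = NAND(1, 1) = 0
So t7 = 0 as required.

in0=0 in1=1 in2=0 in3=1 in4=1 in5=0 in6=1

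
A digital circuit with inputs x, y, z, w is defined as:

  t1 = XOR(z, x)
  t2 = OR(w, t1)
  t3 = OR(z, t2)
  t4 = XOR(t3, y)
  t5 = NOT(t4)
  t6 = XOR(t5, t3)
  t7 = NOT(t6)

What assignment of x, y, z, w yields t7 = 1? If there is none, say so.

x=1, y=1, z=1, w=0

Check with x=1, y=1, z=1, w=0:
t1 = XOR(z, x) = XOR(1, 1) = 0
t2 = OR(w, t1) = OR(0, 0) = 0
t3 = OR(z, t2) = OR(1, 0) = 1
t4 = XOR(t3, y) = XOR(1, 1) = 0
t5 = NOT(t4) = NOT 0 = 1
t6 = XOR(t5, t3) = XOR(1, 1) = 0
t7 = NOT(t6) = NOT 0 = 1
So t7 = 1 as required.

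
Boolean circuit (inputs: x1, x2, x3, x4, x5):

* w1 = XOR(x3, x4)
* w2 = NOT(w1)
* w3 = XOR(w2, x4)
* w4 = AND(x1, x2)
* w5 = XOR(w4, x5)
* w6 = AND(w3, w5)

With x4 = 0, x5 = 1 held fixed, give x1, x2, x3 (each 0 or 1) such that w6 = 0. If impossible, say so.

x1=1 x2=0 x3=1

Check with x4 = 0, x5 = 1 and x1=1, x2=0, x3=1:
w1 = XOR(x3, x4) = XOR(1, 0) = 1
w2 = NOT(w1) = NOT 1 = 0
w3 = XOR(w2, x4) = XOR(0, 0) = 0
w4 = AND(x1, x2) = AND(1, 0) = 0
w5 = XOR(w4, x5) = XOR(0, 1) = 1
w6 = AND(w3, w5) = AND(0, 1) = 0
So w6 = 0.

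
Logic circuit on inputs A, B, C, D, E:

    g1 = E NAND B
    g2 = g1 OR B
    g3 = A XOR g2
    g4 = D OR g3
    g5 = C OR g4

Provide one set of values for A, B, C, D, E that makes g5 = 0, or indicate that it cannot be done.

A=1, B=1, C=0, D=0, E=0

g5 = C OR g4 must be 0, so both C = 0 and g4 = 0.
g4 = D OR g3 must be 0, so both D = 0 and g3 = 0.
Check with A=1, B=1, C=0, D=0, E=0:
g1 = E NAND B = 0 NAND 1 = 1
g2 = g1 OR B = 1 OR 1 = 1
g3 = A XOR g2 = 1 XOR 1 = 0
g4 = D OR g3 = 0 OR 0 = 0
g5 = C OR g4 = 0 OR 0 = 0
So g5 = 0 as required.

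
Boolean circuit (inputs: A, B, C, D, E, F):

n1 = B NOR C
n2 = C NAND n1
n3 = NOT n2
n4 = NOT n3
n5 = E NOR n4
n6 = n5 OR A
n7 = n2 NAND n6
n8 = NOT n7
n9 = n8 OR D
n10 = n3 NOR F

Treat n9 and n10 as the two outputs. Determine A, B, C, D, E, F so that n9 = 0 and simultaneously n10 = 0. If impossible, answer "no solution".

A=0 B=0 C=0 D=0 E=1 F=1

Check with A=0 B=0 C=0 D=0 E=1 F=1:
n1 = B NOR C = 0 NOR 0 = 1
n2 = C NAND n1 = 0 NAND 1 = 1
n3 = NOT n2 = NOT 1 = 0
n4 = NOT n3 = NOT 0 = 1
n5 = E NOR n4 = 1 NOR 1 = 0
n6 = n5 OR A = 0 OR 0 = 0
n7 = n2 NAND n6 = 1 NAND 0 = 1
n8 = NOT n7 = NOT 1 = 0
n9 = n8 OR D = 0 OR 0 = 0
n10 = n3 NOR F = 0 NOR 1 = 0
So n9 = 0 and n10 = 0.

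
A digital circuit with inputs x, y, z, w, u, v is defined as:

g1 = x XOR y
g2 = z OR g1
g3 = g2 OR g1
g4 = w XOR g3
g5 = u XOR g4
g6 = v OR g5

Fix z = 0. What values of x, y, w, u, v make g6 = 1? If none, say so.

x=1 y=1 w=1 u=0 v=0

g6 = v OR g5 must be 1, so at least one of v, g5 is 1.
Check with z = 0 and x=1, y=1, w=1, u=0, v=0:
g1 = x XOR y = 1 XOR 1 = 0
g2 = z OR g1 = 0 OR 0 = 0
g3 = g2 OR g1 = 0 OR 0 = 0
g4 = w XOR g3 = 1 XOR 0 = 1
g5 = u XOR g4 = 0 XOR 1 = 1
g6 = v OR g5 = 0 OR 1 = 1
So g6 = 1.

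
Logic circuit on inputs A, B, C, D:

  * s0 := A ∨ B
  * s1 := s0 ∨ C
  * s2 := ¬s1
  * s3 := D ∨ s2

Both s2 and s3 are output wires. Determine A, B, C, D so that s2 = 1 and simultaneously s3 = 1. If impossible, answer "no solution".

Check with A=0, B=0, C=0, D=1:
s0 = A ∨ B = 0 ∨ 0 = 0
s1 = s0 ∨ C = 0 ∨ 0 = 0
s2 = ¬s1 = ¬0 = 1
s3 = D ∨ s2 = 1 ∨ 1 = 1
So s2 = 1 and s3 = 1.

A=0, B=0, C=0, D=1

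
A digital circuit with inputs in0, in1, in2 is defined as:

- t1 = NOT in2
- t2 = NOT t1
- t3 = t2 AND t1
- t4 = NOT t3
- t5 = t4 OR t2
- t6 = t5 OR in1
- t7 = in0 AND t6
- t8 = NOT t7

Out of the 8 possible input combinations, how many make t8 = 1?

t8 = NOT t7 must be 1, so t7 = 0.
t7 = in0 AND t6 must be 0, so at least one of in0, t6 is 0.
Satisfying assignments:
  in0=0, in1=0, in2=0
  in0=0, in1=0, in2=1
  in0=0, in1=1, in2=0
  in0=0, in1=1, in2=1

4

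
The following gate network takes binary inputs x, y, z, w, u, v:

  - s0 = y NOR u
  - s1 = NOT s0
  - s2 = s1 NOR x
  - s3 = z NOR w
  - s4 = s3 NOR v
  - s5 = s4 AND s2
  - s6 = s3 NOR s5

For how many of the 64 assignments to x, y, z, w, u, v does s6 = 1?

s6 = s3 NOR s5 must be 1, so both s3 = 0 and s5 = 0.
s3 = z NOR w must be 0, so at least one of z, w is 1.
Enumerating the 64 input combinations, 45 give s6 = 1 and 19 give s6 = 0.

45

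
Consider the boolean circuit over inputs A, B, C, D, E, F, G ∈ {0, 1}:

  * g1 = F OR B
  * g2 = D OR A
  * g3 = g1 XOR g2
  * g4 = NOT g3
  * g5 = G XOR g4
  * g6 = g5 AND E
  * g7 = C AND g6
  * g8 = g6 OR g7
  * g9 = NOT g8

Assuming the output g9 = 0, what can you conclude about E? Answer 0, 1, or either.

g9 = NOT g8 must be 0, so g8 = 1.
g8 = g6 OR g7 must be 1, so at least one of g6, g7 is 1.
Every assignment with g9 = 0 has E = 1; there are 32 such assignment(s).

1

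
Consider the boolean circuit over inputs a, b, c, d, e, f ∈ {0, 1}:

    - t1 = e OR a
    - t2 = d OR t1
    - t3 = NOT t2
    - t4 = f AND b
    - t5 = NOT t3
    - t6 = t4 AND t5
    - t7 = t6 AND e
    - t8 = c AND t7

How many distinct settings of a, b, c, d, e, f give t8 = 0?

t8 = c AND t7 must be 0, so at least one of c, t7 is 0.
Enumerating the 64 input combinations, 60 give t8 = 0 and 4 give t8 = 1.

60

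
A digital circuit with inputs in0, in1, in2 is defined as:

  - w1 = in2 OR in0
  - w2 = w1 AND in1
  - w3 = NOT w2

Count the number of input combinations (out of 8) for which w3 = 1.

5

w3 = NOT w2 must be 1, so w2 = 0.
w2 = w1 AND in1 must be 0, so at least one of w1, in1 is 0.
Enumerating the 8 input combinations, 5 give w3 = 1 and 3 give w3 = 0.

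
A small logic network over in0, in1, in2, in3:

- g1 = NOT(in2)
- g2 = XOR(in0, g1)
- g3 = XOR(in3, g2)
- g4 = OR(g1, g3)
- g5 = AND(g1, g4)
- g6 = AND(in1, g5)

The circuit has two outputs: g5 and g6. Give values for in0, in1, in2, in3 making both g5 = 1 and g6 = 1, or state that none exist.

in0=0 in1=1 in2=0 in3=0

Check with in0=0 in1=1 in2=0 in3=0:
g1 = NOT(in2) = NOT 0 = 1
g2 = XOR(in0, g1) = XOR(0, 1) = 1
g3 = XOR(in3, g2) = XOR(0, 1) = 1
g4 = OR(g1, g3) = OR(1, 1) = 1
g5 = AND(g1, g4) = AND(1, 1) = 1
g6 = AND(in1, g5) = AND(1, 1) = 1
So g5 = 1 and g6 = 1.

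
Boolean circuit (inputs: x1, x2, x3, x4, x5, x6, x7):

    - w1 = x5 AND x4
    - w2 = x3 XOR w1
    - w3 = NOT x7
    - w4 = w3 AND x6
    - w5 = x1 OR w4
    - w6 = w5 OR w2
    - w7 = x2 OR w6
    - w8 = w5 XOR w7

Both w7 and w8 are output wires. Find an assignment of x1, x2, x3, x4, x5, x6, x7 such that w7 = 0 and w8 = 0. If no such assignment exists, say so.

x1=0, x2=0, x3=0, x4=0, x5=1, x6=0, x7=1

Check with x1=0, x2=0, x3=0, x4=0, x5=1, x6=0, x7=1:
w1 = x5 AND x4 = 1 AND 0 = 0
w2 = x3 XOR w1 = 0 XOR 0 = 0
w3 = NOT x7 = NOT 1 = 0
w4 = w3 AND x6 = 0 AND 0 = 0
w5 = x1 OR w4 = 0 OR 0 = 0
w6 = w5 OR w2 = 0 OR 0 = 0
w7 = x2 OR w6 = 0 OR 0 = 0
w8 = w5 XOR w7 = 0 XOR 0 = 0
So w7 = 0 and w8 = 0.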